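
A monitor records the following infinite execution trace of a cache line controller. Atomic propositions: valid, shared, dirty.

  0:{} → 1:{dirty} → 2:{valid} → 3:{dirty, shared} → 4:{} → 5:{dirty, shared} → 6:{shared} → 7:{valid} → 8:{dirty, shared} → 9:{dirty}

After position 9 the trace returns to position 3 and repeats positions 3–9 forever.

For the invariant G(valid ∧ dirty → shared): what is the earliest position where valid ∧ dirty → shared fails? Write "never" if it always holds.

valid ∧ dirty → shared holds at every position 0..9, and those are all the positions the trace ever visits, so the invariant G(valid ∧ dirty → shared) is never violated.

never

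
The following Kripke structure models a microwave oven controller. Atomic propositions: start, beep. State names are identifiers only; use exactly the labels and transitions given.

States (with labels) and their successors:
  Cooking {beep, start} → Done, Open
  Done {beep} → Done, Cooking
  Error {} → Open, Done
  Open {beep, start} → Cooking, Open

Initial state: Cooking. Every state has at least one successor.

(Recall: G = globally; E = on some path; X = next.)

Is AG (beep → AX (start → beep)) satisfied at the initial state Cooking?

Yes

States satisfying beep → AX (start → beep): {Cooking, Done, Error, Open}.
States satisfying AG (beep → AX (start → beep)): {Cooking, Done, Error, Open}.
Every state reachable from Cooking satisfies beep → AX (start → beep).
Cooking ∈ Sat(AG (beep → AX (start → beep))).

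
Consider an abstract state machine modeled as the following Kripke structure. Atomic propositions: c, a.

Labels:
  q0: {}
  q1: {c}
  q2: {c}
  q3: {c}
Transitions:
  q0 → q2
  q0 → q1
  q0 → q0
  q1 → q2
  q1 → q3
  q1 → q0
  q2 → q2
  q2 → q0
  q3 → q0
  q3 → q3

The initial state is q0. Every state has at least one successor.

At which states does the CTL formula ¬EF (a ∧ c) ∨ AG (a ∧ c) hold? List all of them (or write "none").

States satisfying a ∧ c: ∅.
States satisfying EF (a ∧ c): ∅.
States satisfying ¬EF (a ∧ c): {q0, q1, q2, q3}.
States satisfying AG (a ∧ c): ∅.
States satisfying ¬EF (a ∧ c) ∨ AG (a ∧ c): {q0, q1, q2, q3}.

{q0, q1, q2, q3}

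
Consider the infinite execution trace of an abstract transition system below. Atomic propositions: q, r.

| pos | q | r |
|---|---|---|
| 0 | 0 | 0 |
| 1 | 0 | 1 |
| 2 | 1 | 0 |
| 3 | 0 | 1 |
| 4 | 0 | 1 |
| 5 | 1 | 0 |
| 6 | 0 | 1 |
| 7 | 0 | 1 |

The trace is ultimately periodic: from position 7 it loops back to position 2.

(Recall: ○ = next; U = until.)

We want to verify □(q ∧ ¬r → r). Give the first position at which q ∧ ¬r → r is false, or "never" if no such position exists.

2

Check q ∧ ¬r → r at each position in order: 0 ✓, 1 ✓.
At position 2 the labels are {q}, so q ∧ ¬r → r is false there. This is the first violation.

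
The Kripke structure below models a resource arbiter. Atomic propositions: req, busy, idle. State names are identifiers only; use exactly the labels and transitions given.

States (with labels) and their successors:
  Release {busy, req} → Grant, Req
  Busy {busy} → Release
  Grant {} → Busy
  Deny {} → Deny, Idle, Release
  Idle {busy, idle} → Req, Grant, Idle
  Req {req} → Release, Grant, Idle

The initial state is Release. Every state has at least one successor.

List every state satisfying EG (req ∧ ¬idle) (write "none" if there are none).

States satisfying req ∧ ¬idle: {Release, Req}.
States satisfying EG (req ∧ ¬idle): {Release, Req}.

{Release, Req}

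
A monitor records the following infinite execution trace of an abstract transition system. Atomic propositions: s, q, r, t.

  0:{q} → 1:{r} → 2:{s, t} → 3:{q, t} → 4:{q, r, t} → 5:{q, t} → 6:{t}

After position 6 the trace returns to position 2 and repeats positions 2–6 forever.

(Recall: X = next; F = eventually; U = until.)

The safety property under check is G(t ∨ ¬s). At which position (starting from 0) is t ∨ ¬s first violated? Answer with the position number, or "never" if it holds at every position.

t ∨ ¬s holds at every position 0..6, and those are all the positions the trace ever visits, so the invariant G(t ∨ ¬s) is never violated.

never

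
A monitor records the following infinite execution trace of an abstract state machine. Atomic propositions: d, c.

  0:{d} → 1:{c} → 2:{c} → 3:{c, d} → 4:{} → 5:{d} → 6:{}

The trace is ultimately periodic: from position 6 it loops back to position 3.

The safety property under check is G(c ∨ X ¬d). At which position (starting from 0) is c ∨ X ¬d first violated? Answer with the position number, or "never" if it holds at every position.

4

Check c ∨ X ¬d at each position in order: 0 ✓, 1 ✓, 2 ✓, 3 ✓.
At position 4 the labels are {} and the next position 5 has {d}, so c ∨ X ¬d is false there. This is the first violation.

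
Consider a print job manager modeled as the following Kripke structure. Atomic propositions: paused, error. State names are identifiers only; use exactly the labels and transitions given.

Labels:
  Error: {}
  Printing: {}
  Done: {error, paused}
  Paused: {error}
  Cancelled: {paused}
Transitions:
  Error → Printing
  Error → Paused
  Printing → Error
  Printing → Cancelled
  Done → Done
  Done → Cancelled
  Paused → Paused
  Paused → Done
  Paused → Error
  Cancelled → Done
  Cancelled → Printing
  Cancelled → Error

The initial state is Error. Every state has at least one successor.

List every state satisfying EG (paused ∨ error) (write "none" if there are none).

States satisfying paused ∨ error: {Done, Paused, Cancelled}.
States satisfying EG (paused ∨ error): {Done, Paused, Cancelled}.

{Done, Paused, Cancelled}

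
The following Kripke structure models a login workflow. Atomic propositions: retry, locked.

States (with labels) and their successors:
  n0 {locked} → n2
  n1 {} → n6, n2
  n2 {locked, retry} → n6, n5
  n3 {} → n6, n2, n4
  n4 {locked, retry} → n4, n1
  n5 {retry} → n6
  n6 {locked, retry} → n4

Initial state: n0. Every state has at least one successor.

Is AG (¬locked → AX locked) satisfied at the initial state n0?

States satisfying ¬locked → AX locked: {n0, n1, n2, n3, n4, n5, n6}.
States satisfying AG (¬locked → AX locked): {n0, n1, n2, n3, n4, n5, n6}.
Every state reachable from n0 satisfies ¬locked → AX locked.
n0 ∈ Sat(AG (¬locked → AX locked)).

Yes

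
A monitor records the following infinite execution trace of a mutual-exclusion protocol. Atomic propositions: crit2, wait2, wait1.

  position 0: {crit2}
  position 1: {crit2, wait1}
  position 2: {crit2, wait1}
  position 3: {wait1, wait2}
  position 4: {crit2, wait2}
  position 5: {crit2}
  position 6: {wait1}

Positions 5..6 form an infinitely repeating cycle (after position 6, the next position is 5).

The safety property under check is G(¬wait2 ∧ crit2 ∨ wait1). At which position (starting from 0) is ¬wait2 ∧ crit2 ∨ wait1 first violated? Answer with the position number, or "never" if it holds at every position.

4

Check ¬wait2 ∧ crit2 ∨ wait1 at each position in order: 0 ✓, 1 ✓, 2 ✓, 3 ✓.
At position 4 the labels are {crit2, wait2}, so ¬wait2 ∧ crit2 ∨ wait1 is false there. This is the first violation.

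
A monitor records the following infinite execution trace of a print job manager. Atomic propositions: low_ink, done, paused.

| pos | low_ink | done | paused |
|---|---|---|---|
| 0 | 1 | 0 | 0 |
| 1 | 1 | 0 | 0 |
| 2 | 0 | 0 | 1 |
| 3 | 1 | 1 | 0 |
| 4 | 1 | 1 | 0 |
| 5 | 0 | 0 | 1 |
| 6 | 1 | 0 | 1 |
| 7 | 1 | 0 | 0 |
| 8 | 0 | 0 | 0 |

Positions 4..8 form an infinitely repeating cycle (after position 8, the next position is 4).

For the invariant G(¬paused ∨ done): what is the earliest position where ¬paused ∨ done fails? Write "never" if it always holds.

2

Check ¬paused ∨ done at each position in order: 0 ✓, 1 ✓.
At position 2 the labels are {paused}, so ¬paused ∨ done is false there. This is the first violation.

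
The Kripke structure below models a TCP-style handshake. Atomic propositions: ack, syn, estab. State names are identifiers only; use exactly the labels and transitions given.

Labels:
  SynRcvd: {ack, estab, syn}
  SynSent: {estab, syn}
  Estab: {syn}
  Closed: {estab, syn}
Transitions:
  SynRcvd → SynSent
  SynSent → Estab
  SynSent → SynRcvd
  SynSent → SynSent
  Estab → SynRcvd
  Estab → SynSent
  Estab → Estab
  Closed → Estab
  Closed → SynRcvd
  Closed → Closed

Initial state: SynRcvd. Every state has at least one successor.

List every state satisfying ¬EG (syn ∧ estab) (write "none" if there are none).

{Estab}

States satisfying syn ∧ estab: {SynRcvd, SynSent, Closed}.
States satisfying EG (syn ∧ estab): {SynRcvd, SynSent, Closed}.
States satisfying ¬EG (syn ∧ estab): {Estab}.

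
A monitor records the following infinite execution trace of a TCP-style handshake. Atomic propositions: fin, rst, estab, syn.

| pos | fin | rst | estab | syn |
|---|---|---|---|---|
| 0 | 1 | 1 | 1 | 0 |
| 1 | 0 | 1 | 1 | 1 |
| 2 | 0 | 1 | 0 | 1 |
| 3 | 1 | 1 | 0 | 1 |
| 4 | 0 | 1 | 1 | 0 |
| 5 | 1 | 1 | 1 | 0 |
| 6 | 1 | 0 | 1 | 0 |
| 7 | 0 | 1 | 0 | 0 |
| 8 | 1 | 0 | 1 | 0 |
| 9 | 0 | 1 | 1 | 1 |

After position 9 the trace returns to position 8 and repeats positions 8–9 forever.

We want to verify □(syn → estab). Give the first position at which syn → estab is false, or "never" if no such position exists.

2

Check syn → estab at each position in order: 0 ✓, 1 ✓.
At position 2 the labels are {rst, syn}, so syn → estab is false there. This is the first violation.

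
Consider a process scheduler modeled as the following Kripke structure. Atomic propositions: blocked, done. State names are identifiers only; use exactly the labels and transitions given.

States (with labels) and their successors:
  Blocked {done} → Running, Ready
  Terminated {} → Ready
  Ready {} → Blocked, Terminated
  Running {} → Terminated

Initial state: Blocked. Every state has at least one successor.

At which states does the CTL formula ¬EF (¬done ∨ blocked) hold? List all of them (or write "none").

none

States satisfying ¬done ∨ blocked: {Terminated, Ready, Running}.
States satisfying EF (¬done ∨ blocked): {Blocked, Terminated, Ready, Running}.
States satisfying ¬EF (¬done ∨ blocked): ∅.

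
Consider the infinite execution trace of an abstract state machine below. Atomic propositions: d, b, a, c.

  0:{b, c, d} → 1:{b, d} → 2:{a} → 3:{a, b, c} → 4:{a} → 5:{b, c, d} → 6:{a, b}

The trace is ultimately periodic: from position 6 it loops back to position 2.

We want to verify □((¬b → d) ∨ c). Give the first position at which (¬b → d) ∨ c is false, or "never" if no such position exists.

Check (¬b → d) ∨ c at each position in order: 0 ✓, 1 ✓.
At position 2 the labels are {a}, so (¬b → d) ∨ c is false there. This is the first violation.

2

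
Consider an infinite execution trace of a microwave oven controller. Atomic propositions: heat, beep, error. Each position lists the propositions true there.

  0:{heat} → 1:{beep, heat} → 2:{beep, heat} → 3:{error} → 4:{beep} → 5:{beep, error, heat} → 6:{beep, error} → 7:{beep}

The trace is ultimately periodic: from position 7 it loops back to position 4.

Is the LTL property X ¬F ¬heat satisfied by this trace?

No

The position after 0 is 1; ¬F ¬heat is false there.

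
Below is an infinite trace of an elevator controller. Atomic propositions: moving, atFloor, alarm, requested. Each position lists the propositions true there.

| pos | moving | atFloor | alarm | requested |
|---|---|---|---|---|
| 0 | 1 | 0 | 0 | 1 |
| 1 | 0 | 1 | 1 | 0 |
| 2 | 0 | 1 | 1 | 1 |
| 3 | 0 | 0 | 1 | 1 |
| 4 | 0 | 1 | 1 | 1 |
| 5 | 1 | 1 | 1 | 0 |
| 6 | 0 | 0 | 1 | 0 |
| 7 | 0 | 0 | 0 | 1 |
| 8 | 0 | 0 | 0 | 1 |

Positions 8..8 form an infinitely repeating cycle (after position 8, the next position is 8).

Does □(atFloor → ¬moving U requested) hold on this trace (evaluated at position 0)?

atFloor → ¬moving U requested must hold at every position from 0 onward. It fails at position 5, so □(atFloor → ¬moving U requested) is false.
Positions where atFloor holds: 1, 2, 4, 5.
Check ¬moving U requested at each: 1→ok, 2→ok, 4→ok, 5→fails.

Does not hold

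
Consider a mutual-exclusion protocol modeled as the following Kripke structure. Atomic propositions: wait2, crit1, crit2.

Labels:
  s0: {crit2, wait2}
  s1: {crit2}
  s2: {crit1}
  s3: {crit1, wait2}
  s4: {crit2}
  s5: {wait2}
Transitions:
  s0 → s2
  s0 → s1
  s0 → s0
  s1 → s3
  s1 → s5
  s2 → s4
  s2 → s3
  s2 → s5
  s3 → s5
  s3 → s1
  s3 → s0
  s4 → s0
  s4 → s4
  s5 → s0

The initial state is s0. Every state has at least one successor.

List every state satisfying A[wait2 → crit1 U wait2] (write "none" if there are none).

{s0, s1, s3, s5}

States satisfying wait2 → crit1: {s1, s2, s3, s4}.
States satisfying wait2: {s0, s3, s5}.
States satisfying A[wait2 → crit1 U wait2]: {s0, s1, s3, s5}.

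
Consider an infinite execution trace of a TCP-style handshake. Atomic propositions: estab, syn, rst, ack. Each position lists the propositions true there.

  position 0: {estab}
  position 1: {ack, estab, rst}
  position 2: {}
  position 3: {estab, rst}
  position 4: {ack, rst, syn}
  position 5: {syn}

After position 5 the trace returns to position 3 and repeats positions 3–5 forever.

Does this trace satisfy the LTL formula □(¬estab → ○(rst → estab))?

Holds

¬estab → ○(rst → estab) holds at every position 0..5, and those are all positions ever visited, so □(¬estab → ○(rst → estab)) holds.
Positions where ¬estab holds: 2, 4, 5.
Check ○(rst → estab) at each: 2→ok, 4→ok, 5→ok.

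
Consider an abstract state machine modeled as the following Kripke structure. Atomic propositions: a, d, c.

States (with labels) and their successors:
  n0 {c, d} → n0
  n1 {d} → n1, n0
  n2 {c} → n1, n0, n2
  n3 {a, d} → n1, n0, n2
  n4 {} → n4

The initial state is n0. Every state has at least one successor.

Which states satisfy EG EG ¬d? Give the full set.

{n2, n4}

States satisfying EG ¬d: {n2, n4}.
States satisfying EG EG ¬d: {n2, n4}.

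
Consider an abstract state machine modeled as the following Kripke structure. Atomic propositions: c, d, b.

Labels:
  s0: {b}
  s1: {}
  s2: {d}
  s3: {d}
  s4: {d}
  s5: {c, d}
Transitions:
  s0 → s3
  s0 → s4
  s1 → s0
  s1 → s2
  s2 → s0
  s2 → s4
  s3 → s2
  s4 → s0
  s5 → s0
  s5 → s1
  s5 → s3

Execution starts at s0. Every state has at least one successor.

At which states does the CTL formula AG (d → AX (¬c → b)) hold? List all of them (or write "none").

States satisfying d → AX (¬c → b): {s0, s1, s4}.
States satisfying AG (d → AX (¬c → b)): ∅.

none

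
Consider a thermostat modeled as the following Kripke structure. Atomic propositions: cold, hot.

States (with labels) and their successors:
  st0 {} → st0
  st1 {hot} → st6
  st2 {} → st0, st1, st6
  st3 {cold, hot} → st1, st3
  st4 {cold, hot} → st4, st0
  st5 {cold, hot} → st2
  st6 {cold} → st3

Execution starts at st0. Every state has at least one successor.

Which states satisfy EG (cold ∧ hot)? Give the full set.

{st3, st4}

States satisfying cold ∧ hot: {st3, st4, st5}.
States satisfying EG (cold ∧ hot): {st3, st4}.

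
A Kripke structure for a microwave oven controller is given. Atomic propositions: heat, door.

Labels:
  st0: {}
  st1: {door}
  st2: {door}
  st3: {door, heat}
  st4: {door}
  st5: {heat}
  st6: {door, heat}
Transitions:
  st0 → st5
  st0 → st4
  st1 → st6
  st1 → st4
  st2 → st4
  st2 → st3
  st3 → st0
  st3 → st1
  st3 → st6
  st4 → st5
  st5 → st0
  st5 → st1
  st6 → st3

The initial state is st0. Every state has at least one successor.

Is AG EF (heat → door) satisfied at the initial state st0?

Holds

States satisfying EF (heat → door): {st0, st1, st2, st3, st4, st5, st6}.
States satisfying AG EF (heat → door): {st0, st1, st2, st3, st4, st5, st6}.
Every state reachable from st0 satisfies EF (heat → door).
st0 ∈ Sat(AG EF (heat → door)).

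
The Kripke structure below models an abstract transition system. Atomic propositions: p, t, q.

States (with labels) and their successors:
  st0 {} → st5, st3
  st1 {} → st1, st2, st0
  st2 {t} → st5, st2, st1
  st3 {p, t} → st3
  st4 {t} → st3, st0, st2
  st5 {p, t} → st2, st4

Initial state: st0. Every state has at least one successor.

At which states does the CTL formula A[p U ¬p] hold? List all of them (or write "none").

{st0, st1, st2, st4, st5}

States satisfying p: {st3, st5}.
States satisfying ¬p: {st0, st1, st2, st4}.
States satisfying A[p U ¬p]: {st0, st1, st2, st4, st5}.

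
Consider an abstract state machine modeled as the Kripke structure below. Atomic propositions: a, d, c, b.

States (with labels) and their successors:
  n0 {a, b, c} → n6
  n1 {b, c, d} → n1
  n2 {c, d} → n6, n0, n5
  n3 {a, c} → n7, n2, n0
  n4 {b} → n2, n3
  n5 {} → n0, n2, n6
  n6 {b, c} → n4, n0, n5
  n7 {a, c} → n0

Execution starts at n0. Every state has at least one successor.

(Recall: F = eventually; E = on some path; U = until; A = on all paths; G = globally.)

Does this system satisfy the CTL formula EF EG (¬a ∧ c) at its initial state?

States satisfying EG (¬a ∧ c): {n1}.
States satisfying EF EG (¬a ∧ c): {n1}.
No suitable path/successor from n0 witnesses the formula.
n0 ∉ Sat(EF EG (¬a ∧ c)).

Does not hold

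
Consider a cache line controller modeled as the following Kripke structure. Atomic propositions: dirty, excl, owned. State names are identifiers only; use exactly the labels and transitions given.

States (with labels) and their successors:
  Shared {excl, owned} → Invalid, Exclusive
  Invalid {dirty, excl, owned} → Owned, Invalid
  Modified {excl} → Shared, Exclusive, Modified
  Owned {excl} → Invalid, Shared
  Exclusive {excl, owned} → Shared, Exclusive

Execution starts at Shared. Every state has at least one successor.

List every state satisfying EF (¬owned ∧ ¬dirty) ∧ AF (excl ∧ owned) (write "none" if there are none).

{Shared, Invalid, Owned, Exclusive}

States satisfying ¬owned ∧ ¬dirty: {Modified, Owned}.
States satisfying EF (¬owned ∧ ¬dirty): {Shared, Invalid, Modified, Owned, Exclusive}.
States satisfying excl ∧ owned: {Shared, Invalid, Exclusive}.
States satisfying AF (excl ∧ owned): {Shared, Invalid, Owned, Exclusive}.
States satisfying EF (¬owned ∧ ¬dirty) ∧ AF (excl ∧ owned): {Shared, Invalid, Owned, Exclusive}.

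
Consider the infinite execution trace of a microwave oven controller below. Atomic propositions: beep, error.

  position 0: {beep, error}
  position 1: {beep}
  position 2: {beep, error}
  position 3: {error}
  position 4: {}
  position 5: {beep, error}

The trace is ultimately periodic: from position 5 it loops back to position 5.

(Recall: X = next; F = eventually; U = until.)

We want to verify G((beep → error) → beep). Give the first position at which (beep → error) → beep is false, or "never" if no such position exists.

Check (beep → error) → beep at each position in order: 0 ✓, 1 ✓, 2 ✓.
At position 3 the labels are {error}, so (beep → error) → beep is false there. This is the first violation.

3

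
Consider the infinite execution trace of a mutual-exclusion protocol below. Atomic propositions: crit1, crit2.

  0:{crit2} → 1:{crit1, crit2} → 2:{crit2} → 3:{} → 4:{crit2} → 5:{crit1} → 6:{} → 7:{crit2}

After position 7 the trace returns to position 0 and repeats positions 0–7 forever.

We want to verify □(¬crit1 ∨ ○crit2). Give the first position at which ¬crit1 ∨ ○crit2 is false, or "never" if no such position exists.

Check ¬crit1 ∨ ○crit2 at each position in order: 0 ✓, 1 ✓, 2 ✓, 3 ✓, 4 ✓.
At position 5 the labels are {crit1} and the next position 6 has {}, so ¬crit1 ∨ ○crit2 is false there. This is the first violation.

5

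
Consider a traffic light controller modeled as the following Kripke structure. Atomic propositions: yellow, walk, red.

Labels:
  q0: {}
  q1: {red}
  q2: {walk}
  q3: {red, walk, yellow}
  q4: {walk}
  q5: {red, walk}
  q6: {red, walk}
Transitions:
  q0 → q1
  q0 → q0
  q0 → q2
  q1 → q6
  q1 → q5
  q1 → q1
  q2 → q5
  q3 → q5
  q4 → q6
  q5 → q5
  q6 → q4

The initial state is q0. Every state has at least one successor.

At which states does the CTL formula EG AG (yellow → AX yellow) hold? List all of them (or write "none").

States satisfying AG (yellow → AX yellow): {q0, q1, q2, q4, q5, q6}.
States satisfying EG AG (yellow → AX yellow): {q0, q1, q2, q4, q5, q6}.

{q0, q1, q2, q4, q5, q6}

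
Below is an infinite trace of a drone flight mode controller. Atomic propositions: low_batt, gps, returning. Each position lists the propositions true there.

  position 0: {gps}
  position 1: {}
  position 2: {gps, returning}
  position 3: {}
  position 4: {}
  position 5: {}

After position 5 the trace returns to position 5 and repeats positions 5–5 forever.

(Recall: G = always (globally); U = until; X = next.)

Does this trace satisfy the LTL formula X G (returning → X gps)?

Does not hold

The position after 0 is 1; G (returning → X gps) is false there.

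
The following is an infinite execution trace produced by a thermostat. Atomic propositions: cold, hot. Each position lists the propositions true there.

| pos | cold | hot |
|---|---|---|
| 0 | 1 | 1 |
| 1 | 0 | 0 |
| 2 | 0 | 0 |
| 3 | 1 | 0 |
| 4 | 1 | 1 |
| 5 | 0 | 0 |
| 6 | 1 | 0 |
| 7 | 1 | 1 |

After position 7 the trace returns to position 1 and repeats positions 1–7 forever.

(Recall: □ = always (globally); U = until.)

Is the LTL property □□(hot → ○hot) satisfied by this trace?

Violated

□(hot → ○hot) must hold at every position from 0 onward. It fails at position 0, so □□(hot → ○hot) is false.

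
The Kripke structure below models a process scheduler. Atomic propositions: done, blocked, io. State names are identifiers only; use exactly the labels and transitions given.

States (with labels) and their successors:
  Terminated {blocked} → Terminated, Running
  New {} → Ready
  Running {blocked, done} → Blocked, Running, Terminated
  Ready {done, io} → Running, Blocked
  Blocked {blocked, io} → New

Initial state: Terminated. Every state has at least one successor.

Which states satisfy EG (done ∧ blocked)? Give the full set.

{Running}

States satisfying done ∧ blocked: {Running}.
States satisfying EG (done ∧ blocked): {Running}.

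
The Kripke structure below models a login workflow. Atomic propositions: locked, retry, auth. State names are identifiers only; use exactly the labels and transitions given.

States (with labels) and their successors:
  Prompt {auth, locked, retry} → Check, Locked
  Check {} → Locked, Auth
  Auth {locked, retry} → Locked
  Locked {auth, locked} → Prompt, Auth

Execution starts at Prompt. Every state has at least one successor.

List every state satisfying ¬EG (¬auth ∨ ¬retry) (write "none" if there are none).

States satisfying ¬auth ∨ ¬retry: {Check, Auth, Locked}.
States satisfying EG (¬auth ∨ ¬retry): {Check, Auth, Locked}.
States satisfying ¬EG (¬auth ∨ ¬retry): {Prompt}.

{Prompt}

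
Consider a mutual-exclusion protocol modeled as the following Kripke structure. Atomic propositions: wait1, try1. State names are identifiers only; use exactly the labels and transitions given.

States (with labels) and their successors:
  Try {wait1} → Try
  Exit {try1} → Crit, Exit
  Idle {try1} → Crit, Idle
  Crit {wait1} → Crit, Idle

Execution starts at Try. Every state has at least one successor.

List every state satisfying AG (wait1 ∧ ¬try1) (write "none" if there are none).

States satisfying wait1 ∧ ¬try1: {Try, Crit}.
States satisfying AG (wait1 ∧ ¬try1): {Try}.

{Try}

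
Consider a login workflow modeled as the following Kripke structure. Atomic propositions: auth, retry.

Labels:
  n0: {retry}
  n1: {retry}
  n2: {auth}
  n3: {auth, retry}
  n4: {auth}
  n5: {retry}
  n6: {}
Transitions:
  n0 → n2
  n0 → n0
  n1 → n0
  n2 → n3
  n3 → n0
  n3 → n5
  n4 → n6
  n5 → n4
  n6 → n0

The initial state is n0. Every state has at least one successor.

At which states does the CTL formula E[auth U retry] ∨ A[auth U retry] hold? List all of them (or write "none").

{n0, n1, n2, n3, n5}

States satisfying auth: {n2, n3, n4}.
States satisfying retry: {n0, n1, n3, n5}.
States satisfying E[auth U retry]: {n0, n1, n2, n3, n5}.
States satisfying A[auth U retry]: {n0, n1, n2, n3, n5}.
States satisfying E[auth U retry] ∨ A[auth U retry]: {n0, n1, n2, n3, n5}.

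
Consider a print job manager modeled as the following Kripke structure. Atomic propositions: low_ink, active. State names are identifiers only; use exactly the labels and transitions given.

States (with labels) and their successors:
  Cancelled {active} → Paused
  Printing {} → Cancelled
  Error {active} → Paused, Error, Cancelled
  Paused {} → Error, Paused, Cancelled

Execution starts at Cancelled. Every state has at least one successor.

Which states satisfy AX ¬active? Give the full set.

States satisfying ¬active: {Printing, Paused}.
States satisfying AX ¬active: {Cancelled}.

{Cancelled}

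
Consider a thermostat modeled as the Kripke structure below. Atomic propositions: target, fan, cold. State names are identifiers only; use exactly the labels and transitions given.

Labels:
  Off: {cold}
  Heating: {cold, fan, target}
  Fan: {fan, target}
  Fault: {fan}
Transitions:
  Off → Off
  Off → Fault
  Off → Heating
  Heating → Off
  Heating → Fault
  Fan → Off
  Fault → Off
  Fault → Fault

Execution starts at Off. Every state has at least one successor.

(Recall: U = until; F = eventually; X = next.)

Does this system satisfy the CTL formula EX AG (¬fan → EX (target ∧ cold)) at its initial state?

Satisfied

States satisfying AG (¬fan → EX (target ∧ cold)): {Off, Heating, Fan, Fault}.
States satisfying EX AG (¬fan → EX (target ∧ cold)): {Off, Heating, Fan, Fault}.
Off ∈ Sat(EX AG (¬fan → EX (target ∧ cold))).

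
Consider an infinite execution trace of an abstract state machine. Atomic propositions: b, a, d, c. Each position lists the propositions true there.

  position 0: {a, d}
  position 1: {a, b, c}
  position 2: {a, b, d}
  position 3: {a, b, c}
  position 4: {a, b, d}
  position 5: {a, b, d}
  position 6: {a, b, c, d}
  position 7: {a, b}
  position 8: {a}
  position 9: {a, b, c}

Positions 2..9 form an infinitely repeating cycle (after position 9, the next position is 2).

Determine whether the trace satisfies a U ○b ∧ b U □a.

Walking from position 0: ○b first holds at position 0, and a holds at every earlier position along the way, so a U ○b holds.
Walking from position 0: □a first holds at position 0, and b holds at every earlier position along the way, so b U □a holds.
At position 0: a U ○b is true; b U □a is true; so a U ○b ∧ b U □a is true.

Yes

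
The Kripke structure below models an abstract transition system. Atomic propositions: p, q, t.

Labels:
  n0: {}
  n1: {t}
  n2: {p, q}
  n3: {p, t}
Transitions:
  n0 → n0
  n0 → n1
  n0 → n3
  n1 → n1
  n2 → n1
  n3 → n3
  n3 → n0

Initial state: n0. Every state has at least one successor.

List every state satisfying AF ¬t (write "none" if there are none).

{n0, n2}

States satisfying ¬t: {n0, n2}.
States satisfying AF ¬t: {n0, n2}.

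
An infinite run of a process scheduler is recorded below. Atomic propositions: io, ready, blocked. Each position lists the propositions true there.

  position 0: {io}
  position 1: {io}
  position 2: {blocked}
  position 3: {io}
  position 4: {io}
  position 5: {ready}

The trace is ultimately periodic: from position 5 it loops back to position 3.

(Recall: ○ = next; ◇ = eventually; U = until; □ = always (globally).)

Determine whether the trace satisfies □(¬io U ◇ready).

¬io U ◇ready holds at every position 0..5, and those are all positions ever visited, so □(¬io U ◇ready) holds.

Yes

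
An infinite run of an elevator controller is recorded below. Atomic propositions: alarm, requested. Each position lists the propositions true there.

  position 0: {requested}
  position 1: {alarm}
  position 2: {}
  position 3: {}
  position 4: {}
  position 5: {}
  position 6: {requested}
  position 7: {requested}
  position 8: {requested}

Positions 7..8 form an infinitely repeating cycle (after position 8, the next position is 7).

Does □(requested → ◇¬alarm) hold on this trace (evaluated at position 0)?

requested → ◇¬alarm holds at every position 0..8, and those are all positions ever visited, so □(requested → ◇¬alarm) holds.
Positions where requested holds: 0, 6, 7, 8.
Check ◇¬alarm at each: 0→ok, 6→ok, 7→ok, 8→ok.

Holds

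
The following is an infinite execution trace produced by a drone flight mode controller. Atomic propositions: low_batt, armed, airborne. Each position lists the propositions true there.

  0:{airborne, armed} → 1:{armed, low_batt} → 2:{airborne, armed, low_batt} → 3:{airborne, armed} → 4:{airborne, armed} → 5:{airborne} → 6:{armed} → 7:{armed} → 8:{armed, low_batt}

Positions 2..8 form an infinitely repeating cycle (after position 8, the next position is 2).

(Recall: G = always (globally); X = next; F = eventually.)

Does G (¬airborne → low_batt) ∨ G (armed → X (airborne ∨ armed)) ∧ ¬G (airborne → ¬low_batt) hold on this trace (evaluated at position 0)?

Yes

¬airborne → low_batt must hold at every position from 0 onward. It fails at position 6, so G (¬airborne → low_batt) is false.
Positions where ¬airborne holds: 1, 6, 7, 8.
Check low_batt at each: 1→ok, 6→fails, 7→fails, 8→ok.
At position 0: G (¬airborne → low_batt) is false; G (armed → X (airborne ∨ armed)) ∧ ¬G (airborne → ¬low_batt) is true; so G (¬airborne → low_batt) ∨ G (armed → X (airborne ∨ armed)) ∧ ¬G (airborne → ¬low_batt) is true.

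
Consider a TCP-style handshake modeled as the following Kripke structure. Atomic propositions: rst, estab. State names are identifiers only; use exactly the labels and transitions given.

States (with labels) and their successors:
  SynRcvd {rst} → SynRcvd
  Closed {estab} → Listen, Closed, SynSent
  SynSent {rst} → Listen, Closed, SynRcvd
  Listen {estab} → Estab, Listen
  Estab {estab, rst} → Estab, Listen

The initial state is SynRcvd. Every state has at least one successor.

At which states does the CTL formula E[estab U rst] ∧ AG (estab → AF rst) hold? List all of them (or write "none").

States satisfying estab: {Closed, Listen, Estab}.
States satisfying rst: {SynRcvd, SynSent, Estab}.
States satisfying E[estab U rst]: {SynRcvd, Closed, SynSent, Listen, Estab}.
States satisfying estab → AF rst: {SynRcvd, SynSent, Estab}.
States satisfying AG (estab → AF rst): {SynRcvd}.
States satisfying E[estab U rst] ∧ AG (estab → AF rst): {SynRcvd}.

{SynRcvd}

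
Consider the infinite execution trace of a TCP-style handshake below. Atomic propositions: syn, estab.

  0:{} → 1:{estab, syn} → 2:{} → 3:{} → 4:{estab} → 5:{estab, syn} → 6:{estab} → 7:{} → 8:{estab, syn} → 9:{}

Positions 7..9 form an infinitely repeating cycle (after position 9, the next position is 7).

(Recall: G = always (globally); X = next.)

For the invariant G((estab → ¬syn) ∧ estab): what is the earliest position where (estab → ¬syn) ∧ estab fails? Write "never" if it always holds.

At position 0 the labels are {}, so (estab → ¬syn) ∧ estab is false there. This is the first violation.

0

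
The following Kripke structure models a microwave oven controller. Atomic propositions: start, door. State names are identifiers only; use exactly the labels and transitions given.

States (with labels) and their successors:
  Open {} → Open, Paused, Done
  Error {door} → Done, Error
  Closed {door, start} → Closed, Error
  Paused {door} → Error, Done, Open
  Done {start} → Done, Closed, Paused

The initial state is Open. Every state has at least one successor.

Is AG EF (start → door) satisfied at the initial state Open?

States satisfying EF (start → door): {Open, Error, Closed, Paused, Done}.
States satisfying AG EF (start → door): {Open, Error, Closed, Paused, Done}.
Every state reachable from Open satisfies EF (start → door).
Open ∈ Sat(AG EF (start → door)).

Holds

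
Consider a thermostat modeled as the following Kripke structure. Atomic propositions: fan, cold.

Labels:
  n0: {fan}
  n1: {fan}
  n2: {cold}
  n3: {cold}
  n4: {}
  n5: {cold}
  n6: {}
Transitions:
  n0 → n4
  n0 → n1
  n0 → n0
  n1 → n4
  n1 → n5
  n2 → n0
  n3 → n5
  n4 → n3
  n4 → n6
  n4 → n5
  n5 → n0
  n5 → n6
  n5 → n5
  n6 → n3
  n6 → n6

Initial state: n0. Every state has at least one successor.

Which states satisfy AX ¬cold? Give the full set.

States satisfying ¬cold: {n0, n1, n4, n6}.
States satisfying AX ¬cold: {n0, n2}.

{n0, n2}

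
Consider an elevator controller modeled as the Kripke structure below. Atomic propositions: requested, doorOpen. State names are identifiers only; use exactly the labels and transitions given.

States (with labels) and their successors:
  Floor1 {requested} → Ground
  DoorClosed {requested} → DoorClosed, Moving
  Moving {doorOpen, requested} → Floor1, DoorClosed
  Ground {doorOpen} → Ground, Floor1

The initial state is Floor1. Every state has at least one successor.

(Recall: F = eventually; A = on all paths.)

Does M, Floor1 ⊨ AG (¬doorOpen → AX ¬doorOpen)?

Violated

States satisfying ¬doorOpen → AX ¬doorOpen: {Moving, Ground}.
States satisfying AG (¬doorOpen → AX ¬doorOpen): ∅.
Floor1 is reachable from Floor1 and violates ¬doorOpen → AX ¬doorOpen, so AG fails at Floor1.
Floor1 ∉ Sat(AG (¬doorOpen → AX ¬doorOpen)).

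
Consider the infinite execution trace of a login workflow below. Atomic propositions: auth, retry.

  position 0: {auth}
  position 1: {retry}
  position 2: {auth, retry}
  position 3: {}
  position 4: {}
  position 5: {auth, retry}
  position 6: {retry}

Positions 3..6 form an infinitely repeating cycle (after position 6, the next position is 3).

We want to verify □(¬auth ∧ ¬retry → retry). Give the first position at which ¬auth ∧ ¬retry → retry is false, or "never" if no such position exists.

3

Check ¬auth ∧ ¬retry → retry at each position in order: 0 ✓, 1 ✓, 2 ✓.
At position 3 the labels are {}, so ¬auth ∧ ¬retry → retry is false there. This is the first violation.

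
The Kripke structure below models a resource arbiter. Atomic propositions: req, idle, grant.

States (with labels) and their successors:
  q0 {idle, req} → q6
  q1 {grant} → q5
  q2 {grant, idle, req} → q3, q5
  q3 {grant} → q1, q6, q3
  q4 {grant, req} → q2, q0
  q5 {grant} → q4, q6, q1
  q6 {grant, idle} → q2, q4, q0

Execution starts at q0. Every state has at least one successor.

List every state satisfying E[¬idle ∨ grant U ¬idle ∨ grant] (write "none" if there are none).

States satisfying ¬idle ∨ grant: {q1, q2, q3, q4, q5, q6}.
States satisfying E[¬idle ∨ grant U ¬idle ∨ grant]: {q1, q2, q3, q4, q5, q6}.

{q1, q2, q3, q4, q5, q6}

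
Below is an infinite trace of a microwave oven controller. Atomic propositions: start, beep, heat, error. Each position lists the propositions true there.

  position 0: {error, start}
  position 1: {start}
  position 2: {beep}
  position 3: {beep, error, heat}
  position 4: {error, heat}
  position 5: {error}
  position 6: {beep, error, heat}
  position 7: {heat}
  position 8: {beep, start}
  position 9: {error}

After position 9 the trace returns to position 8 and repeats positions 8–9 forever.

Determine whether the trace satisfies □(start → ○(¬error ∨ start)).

start → ○(¬error ∨ start) must hold at every position from 0 onward. It fails at position 8, so □(start → ○(¬error ∨ start)) is false.
Positions where start holds: 0, 1, 8.
Check ○(¬error ∨ start) at each: 0→ok, 1→ok, 8→fails.

Does not hold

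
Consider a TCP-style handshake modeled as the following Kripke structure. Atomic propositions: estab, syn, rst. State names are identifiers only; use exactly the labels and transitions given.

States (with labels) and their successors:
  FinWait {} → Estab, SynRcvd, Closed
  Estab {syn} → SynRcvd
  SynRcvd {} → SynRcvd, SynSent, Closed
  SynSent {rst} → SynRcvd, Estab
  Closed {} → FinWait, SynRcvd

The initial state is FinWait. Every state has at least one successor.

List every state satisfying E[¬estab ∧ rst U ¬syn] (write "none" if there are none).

States satisfying ¬estab ∧ rst: {SynSent}.
States satisfying ¬syn: {FinWait, SynRcvd, SynSent, Closed}.
States satisfying E[¬estab ∧ rst U ¬syn]: {FinWait, SynRcvd, SynSent, Closed}.

{FinWait, SynRcvd, SynSent, Closed}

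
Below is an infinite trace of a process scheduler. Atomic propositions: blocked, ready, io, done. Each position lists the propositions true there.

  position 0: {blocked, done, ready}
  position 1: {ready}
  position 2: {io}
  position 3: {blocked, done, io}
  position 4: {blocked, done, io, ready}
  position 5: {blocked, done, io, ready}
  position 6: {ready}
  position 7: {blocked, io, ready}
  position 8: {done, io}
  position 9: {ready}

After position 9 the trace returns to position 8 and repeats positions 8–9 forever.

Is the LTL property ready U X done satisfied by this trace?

Satisfied

Walking from position 0: X done first holds at position 2, and ready holds at every earlier position along the way, so ready U X done holds.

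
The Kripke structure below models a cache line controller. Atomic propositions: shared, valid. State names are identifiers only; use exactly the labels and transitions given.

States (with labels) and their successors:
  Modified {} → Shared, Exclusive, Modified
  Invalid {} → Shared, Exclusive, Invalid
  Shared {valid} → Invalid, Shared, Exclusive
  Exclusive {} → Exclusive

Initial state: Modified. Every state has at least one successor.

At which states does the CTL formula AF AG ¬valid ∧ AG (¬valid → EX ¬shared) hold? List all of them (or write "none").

States satisfying AG ¬valid: {Exclusive}.
States satisfying AF AG ¬valid: {Exclusive}.
States satisfying ¬valid → EX ¬shared: {Modified, Invalid, Shared, Exclusive}.
States satisfying AG (¬valid → EX ¬shared): {Modified, Invalid, Shared, Exclusive}.
States satisfying AF AG ¬valid ∧ AG (¬valid → EX ¬shared): {Exclusive}.

{Exclusive}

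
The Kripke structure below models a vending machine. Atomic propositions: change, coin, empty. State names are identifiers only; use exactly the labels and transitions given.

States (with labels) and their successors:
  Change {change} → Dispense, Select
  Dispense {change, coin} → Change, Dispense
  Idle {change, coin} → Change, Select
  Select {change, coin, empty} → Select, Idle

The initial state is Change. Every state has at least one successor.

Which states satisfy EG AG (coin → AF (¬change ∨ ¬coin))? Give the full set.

States satisfying AG (coin → AF (¬change ∨ ¬coin)): ∅.
States satisfying EG AG (coin → AF (¬change ∨ ¬coin)): ∅.

none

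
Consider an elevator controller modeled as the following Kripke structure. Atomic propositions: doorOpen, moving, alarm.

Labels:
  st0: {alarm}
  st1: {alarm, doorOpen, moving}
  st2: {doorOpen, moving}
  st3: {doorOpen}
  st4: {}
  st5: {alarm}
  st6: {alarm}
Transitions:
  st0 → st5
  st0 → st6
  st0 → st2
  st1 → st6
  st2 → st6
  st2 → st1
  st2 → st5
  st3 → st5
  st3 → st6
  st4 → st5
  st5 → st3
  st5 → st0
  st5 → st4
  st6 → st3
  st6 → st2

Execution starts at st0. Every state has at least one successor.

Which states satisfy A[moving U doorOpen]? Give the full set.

States satisfying moving: {st1, st2}.
States satisfying doorOpen: {st1, st2, st3}.
States satisfying A[moving U doorOpen]: {st1, st2, st3}.

{st1, st2, st3}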